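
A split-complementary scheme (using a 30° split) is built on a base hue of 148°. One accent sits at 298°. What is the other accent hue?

Split-complementary hues sit 30° either side of the complement.
Complement of the base 148°: 148 + 180 = 328°
The given accent 298° is 30° one side of 328°; the other accent sits 30° the other side: 328 + 30 = 358°

358°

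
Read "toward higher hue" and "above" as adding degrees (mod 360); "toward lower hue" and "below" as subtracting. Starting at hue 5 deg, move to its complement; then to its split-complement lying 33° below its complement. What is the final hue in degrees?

332°

5 + 180 = 185°   (complement)
185 + 147 = 332°   (split-comp 33° ↓)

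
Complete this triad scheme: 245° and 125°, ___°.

A triad places three hues 120° apart.
The full set through 125° is {5°, 125°, 245°}.
Given {125°, 245°}, the missing hue is 5°.

5°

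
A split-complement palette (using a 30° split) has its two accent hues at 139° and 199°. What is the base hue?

349°

The accents sit 30° either side of the complement, so the complement is their short-arc midpoint on the wheel.
Short-arc midpoint of 139° and 199°: 169°.
Base is 180° from the complement: 169 − 180 = -11 → -11 + 360 = 349°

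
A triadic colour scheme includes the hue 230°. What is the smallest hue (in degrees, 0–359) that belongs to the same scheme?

A triad places three hues 120° apart.
The full set through 230° is {110°, 230°, 350°}.

110°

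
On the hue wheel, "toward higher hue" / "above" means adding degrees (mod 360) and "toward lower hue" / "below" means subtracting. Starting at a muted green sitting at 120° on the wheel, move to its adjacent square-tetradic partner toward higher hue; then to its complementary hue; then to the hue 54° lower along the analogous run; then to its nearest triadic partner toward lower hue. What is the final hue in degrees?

+90° (square ↑): 120 + 90 = 210°
+180° (complement): 210 + 180 = 390 → 390 − 360 = 30°
−54° (analog 54° ↓): 30 − 54 = -24 → -24 + 360 = 336°
−120° (triadic ↓): 336 − 120 = 216°

216°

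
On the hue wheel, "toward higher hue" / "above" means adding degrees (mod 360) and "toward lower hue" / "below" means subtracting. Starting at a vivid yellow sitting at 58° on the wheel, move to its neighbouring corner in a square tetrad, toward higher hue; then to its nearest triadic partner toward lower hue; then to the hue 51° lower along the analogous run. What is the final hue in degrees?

337°

58 + 90 = 148°   (square ↑)
148 − 120 = 28°   (triadic ↓)
28 − 51 = -23 → -23 + 360 = 337°   (analog 51° ↓)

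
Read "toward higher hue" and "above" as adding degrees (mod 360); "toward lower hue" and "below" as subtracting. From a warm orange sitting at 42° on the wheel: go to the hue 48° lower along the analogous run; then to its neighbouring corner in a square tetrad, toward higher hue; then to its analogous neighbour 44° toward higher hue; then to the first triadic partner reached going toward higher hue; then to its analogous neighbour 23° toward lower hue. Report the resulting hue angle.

42 − 48 = -6 → -6 + 360 = 354°   (analog 48° ↓)
354 + 90 = 444 → 444 − 360 = 84°   (square ↑)
84 + 44 = 128°   (analog 44° ↑)
128 + 120 = 248°   (triadic ↑)
248 − 23 = 225°   (analog 23° ↓)

225°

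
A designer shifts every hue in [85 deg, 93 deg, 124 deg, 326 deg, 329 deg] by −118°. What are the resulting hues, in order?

327°, 335°, 6°, 208°, 211°

85 − 118 = -33 → -33 + 360 = 327°
93 − 118 = -25 → -25 + 360 = 335°
124 − 118 = 6°
326 − 118 = 208°
329 − 118 = 211°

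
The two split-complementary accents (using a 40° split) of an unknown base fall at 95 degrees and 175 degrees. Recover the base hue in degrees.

315°

The accents sit 40° either side of the complement, so the complement is their short-arc midpoint on the wheel.
Short-arc midpoint of 95° and 175°: 135°.
Base is 180° from the complement: 135 − 180 = -45 → -45 + 360 = 315°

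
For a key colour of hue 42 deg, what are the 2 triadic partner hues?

162° and 282°

A triad places three hues 120° apart.
42 + 120 = 162°
42 + 240 = 282°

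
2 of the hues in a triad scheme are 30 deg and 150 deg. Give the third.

A triad places three hues 120° apart.
The full set through 30° is {30°, 150°, 270°}.
Given {30°, 150°}, the missing hue is 270°.

270°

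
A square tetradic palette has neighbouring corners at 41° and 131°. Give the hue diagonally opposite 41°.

221°

A square tetradic scheme places four hues 90° apart; opposite corners are 180° apart.
41 + 180 = 221°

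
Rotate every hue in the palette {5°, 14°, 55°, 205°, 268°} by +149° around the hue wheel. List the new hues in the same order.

154°, 163°, 204°, 354°, 57°

5 + 149 = 154°
14 + 149 = 163°
55 + 149 = 204°
205 + 149 = 354°
268 + 149 = 417 → 417 − 360 = 57°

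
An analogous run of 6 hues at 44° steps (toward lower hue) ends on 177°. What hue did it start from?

5 steps of 44° (toward lower hue) give a net shift of −220°.
Start = end − shift: 177 + 220 = 397 → 397 − 360 = 37°

37°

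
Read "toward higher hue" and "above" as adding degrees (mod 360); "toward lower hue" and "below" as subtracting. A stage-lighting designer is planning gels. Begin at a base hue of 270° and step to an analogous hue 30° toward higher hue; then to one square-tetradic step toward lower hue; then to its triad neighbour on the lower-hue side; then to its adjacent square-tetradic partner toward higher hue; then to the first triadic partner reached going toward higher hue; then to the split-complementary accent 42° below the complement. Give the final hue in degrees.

270 + 30 = 300°   (analog 30° ↑)
300 − 90 = 210°   (square ↓)
210 − 120 = 90°   (triadic ↓)
90 + 90 = 180°   (square ↑)
180 + 120 = 300°   (triadic ↑)
300 + 138 = 438 → 438 − 360 = 78°   (split-comp 42° ↓)

78°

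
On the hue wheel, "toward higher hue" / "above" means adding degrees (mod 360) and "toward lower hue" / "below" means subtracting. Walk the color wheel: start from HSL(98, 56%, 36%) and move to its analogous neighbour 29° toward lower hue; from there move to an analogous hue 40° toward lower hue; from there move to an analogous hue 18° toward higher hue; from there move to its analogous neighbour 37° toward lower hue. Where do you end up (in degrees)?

10°

−29° (analog 29° ↓): 98 − 29 = 69°
−40° (analog 40° ↓): 69 − 40 = 29°
+18° (analog 18° ↑): 29 + 18 = 47°
−37° (analog 37° ↓): 47 − 37 = 10°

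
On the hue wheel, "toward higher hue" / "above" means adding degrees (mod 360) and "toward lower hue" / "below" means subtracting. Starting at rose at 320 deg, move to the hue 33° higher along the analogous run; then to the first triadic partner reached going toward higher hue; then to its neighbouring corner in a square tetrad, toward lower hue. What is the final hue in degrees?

23°

+33° (analog 33° ↑): 320 + 33 = 353°
+120° (triadic ↑): 353 + 120 = 473 → 473 − 360 = 113°
−90° (square ↓): 113 − 90 = 23°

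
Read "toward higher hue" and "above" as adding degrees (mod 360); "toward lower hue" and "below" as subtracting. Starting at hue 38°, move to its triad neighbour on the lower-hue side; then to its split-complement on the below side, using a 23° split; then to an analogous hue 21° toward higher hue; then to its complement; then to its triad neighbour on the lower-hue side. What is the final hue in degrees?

38 − 120 = -82 → -82 + 360 = 278°   (triadic ↓)
278 + 157 = 435 → 435 − 360 = 75°   (split-comp 23° ↓)
75 + 21 = 96°   (analog 21° ↑)
96 + 180 = 276°   (complement)
276 − 120 = 156°   (triadic ↓)

156°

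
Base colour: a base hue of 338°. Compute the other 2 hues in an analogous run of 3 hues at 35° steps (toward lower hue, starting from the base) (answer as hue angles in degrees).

303° and 268°

338 − 35 = 303°
338 − 70 = 268°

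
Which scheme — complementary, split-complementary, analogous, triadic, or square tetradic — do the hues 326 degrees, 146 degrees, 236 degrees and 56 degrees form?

Sort the hues: 56°, 146°, 236°, 326°.
Successive gaps around the wheel: 90°, 90°, 90°, 90°.
Four hues every 90° form a square tetradic scheme.

square tetradic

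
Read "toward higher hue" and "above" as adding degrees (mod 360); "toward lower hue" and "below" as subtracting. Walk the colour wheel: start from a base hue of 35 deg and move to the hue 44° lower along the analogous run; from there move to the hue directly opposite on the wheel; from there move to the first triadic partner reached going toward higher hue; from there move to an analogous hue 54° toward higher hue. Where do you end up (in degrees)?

345°

−44° (analog 44° ↓): 35 − 44 = -9 → -9 + 360 = 351°
+180° (complement): 351 + 180 = 531 → 531 − 360 = 171°
+120° (triadic ↑): 171 + 120 = 291°
+54° (analog 54° ↑): 291 + 54 = 345°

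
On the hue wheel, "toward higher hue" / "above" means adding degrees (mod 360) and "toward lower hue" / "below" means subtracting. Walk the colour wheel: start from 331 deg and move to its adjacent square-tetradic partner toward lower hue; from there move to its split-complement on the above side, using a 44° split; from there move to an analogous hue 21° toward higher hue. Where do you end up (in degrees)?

126°

−90° (square ↓): 331 − 90 = 241°
+224° (split-comp 44° ↑): 241 + 224 = 465 → 465 − 360 = 105°
+21° (analog 21° ↑): 105 + 21 = 126°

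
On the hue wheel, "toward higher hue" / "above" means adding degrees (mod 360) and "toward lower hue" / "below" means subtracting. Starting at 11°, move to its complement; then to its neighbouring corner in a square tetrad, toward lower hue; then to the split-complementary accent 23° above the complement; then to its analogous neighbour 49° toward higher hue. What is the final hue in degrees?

353°

+180° (complement): 11 + 180 = 191°
−90° (square ↓): 191 − 90 = 101°
+203° (split-comp 23° ↑): 101 + 203 = 304°
+49° (analog 49° ↑): 304 + 49 = 353°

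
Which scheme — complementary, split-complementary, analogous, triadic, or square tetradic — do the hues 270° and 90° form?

Sort the hues: 90°, 270°.
Successive gaps around the wheel: 180°, 180°.
Two hues 180° apart are complementary.

complementary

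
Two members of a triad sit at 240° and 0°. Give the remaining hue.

A triad spaces three hues 120° apart.
The full set is {0°, 120°, 240°}.

120°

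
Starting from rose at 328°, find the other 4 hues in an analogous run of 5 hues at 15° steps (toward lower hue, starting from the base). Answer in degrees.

Analogous hues sit every 15° along the wheel.
328 − 15 = 313°
328 − 30 = 298°
328 − 45 = 283°
328 − 60 = 268°

313°, 298°, 283°, 268°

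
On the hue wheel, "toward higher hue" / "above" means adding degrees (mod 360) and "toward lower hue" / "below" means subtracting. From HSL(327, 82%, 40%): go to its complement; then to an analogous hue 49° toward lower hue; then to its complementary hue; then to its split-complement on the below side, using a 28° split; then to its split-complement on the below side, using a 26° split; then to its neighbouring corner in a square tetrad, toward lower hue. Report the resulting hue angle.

134°

complement +180°: 327 + 180 = 507 → 507 − 360 = 147°
analog 49° ↓ −49°: 147 − 49 = 98°
complement +180°: 98 + 180 = 278°
split-comp 28° ↓ +152°: 278 + 152 = 430 → 430 − 360 = 70°
split-comp 26° ↓ +154°: 70 + 154 = 224°
square ↓ −90°: 224 − 90 = 134°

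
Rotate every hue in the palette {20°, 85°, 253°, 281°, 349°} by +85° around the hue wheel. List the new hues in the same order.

105°, 170°, 338°, 6°, 74°

20 + 85 = 105°
85 + 85 = 170°
253 + 85 = 338°
281 + 85 = 366 → 366 − 360 = 6°
349 + 85 = 434 → 434 − 360 = 74°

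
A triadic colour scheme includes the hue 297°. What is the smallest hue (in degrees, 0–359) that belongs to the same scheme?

57°

A triad places three hues 120° apart.
The full set through 297° is {57°, 177°, 297°}.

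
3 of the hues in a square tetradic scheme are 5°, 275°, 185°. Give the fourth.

95°

A square tetradic scheme places four hues every 90°.
The full set through 5° is {5°, 95°, 185°, 275°}.
Given {5°, 185°, 275°}, the missing hue is 95°.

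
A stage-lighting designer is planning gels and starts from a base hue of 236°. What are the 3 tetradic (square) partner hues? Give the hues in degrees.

A square tetradic scheme places four hues every 90°.
236 + 90 = 326°
236 + 180 = 416 → 416 − 360 = 56°
236 + 270 = 506 → 506 − 360 = 146°

326°, 56° and 146°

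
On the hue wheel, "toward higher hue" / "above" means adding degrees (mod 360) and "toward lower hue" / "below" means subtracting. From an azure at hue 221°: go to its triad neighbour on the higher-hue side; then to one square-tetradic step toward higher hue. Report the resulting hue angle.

+120° (triadic ↑): 221 + 120 = 341°
+90° (square ↑): 341 + 90 = 431 → 431 − 360 = 71°

71°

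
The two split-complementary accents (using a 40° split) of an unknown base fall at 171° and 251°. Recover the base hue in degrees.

The accents sit 40° either side of the complement, so the complement is their short-arc midpoint on the wheel.
Short-arc midpoint of 171° and 251°: 211°.
Base is 180° from the complement: 211 − 180 = 31°

31°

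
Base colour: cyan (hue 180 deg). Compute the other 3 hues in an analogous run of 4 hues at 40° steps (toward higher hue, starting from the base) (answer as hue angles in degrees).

Analogous hues sit every 40° along the wheel.
180 + 40 = 220°
180 + 80 = 260°
180 + 120 = 300°

220°, 260° and 300°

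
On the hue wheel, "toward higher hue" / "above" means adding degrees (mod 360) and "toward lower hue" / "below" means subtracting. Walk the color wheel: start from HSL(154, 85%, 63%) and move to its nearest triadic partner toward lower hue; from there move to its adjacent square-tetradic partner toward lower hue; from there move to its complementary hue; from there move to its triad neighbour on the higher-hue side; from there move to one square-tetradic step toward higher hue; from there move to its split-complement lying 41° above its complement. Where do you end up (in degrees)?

triadic ↓ −120°: 154 − 120 = 34°
square ↓ −90°: 34 − 90 = -56 → -56 + 360 = 304°
complement +180°: 304 + 180 = 484 → 484 − 360 = 124°
triadic ↑ +120°: 124 + 120 = 244°
square ↑ +90°: 244 + 90 = 334°
split-comp 41° ↑ +221°: 334 + 221 = 555 → 555 − 360 = 195°

195°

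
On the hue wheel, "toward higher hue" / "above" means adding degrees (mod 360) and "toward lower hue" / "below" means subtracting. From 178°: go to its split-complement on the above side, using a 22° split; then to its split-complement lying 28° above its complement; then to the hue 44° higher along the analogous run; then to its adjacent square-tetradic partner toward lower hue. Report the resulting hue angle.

split-comp 22° ↑ +202°: 178 + 202 = 380 → 380 − 360 = 20°
split-comp 28° ↑ +208°: 20 + 208 = 228°
analog 44° ↑ +44°: 228 + 44 = 272°
square ↓ −90°: 272 − 90 = 182°

182°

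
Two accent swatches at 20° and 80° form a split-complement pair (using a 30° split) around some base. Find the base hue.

The accents sit 30° either side of the complement, so the complement is their short-arc midpoint on the wheel.
Short-arc midpoint of 20° and 80°: 50°.
Base is 180° from the complement: 50 − 180 = -130 → -130 + 360 = 230°

230°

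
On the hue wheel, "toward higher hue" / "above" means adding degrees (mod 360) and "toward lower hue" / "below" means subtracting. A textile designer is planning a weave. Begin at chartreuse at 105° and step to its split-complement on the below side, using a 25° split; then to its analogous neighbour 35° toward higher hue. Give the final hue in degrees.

295°

split-comp 25° ↓ +155°: 105 + 155 = 260°
analog 35° ↑ +35°: 260 + 35 = 295°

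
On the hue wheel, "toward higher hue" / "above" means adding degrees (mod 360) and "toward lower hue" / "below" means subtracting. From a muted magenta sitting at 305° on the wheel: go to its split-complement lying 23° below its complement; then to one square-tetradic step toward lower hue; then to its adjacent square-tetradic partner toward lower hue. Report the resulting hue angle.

305 + 157 = 462 → 462 − 360 = 102°   (split-comp 23° ↓)
102 − 90 = 12°   (square ↓)
12 − 90 = -78 → -78 + 360 = 282°   (square ↓)

282°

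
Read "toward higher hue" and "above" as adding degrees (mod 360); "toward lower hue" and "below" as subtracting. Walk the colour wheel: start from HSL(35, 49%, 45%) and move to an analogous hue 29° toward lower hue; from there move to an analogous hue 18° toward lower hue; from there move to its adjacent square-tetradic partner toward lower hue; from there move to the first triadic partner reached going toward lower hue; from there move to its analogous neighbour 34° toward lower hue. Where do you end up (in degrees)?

analog 29° ↓ −29°: 35 − 29 = 6°
analog 18° ↓ −18°: 6 − 18 = -12 → -12 + 360 = 348°
square ↓ −90°: 348 − 90 = 258°
triadic ↓ −120°: 258 − 120 = 138°
analog 34° ↓ −34°: 138 − 34 = 104°

104°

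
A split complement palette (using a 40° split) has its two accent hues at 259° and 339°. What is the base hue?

The accents sit 40° either side of the complement, so the complement is their short-arc midpoint on the wheel.
Short-arc midpoint of 259° and 339°: 299°.
Base is 180° from the complement: 299 − 180 = 119°

119°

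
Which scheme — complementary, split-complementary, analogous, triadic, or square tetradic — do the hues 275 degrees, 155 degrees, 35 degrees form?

Sort the hues: 35°, 155°, 275°.
Successive gaps around the wheel: 120°, 120°, 120°.
Three hues equally spaced 120° apart form a triad.

triadic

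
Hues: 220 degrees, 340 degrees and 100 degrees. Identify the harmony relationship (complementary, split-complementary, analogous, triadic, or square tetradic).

triadic

Sort the hues: 100°, 220°, 340°.
Successive gaps around the wheel: 120°, 120°, 120°.
Three hues equally spaced 120° apart form a triad.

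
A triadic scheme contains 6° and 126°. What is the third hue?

246°

A triad spaces three hues 120° apart.
The full set is {6°, 126°, 246°}.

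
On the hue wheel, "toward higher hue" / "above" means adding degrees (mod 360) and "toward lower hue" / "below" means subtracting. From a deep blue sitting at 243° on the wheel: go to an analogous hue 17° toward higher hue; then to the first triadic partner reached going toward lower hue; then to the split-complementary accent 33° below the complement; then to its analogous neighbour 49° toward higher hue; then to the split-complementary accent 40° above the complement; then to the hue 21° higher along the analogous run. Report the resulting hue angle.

217°

243 + 17 = 260°   (analog 17° ↑)
260 − 120 = 140°   (triadic ↓)
140 + 147 = 287°   (split-comp 33° ↓)
287 + 49 = 336°   (analog 49° ↑)
336 + 220 = 556 → 556 − 360 = 196°   (split-comp 40° ↑)
196 + 21 = 217°   (analog 21° ↑)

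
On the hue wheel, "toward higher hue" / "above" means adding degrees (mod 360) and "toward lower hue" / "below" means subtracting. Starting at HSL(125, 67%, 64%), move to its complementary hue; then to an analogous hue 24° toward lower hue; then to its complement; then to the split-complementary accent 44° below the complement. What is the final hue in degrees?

237°

125 + 180 = 305°   (complement)
305 − 24 = 281°   (analog 24° ↓)
281 + 180 = 461 → 461 − 360 = 101°   (complement)
101 + 136 = 237°   (split-comp 44° ↓)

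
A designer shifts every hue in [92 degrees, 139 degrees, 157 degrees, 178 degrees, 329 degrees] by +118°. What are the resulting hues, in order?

210°, 257°, 275°, 296°, 87°

92 + 118 = 210°
139 + 118 = 257°
157 + 118 = 275°
178 + 118 = 296°
329 + 118 = 447 → 447 − 360 = 87°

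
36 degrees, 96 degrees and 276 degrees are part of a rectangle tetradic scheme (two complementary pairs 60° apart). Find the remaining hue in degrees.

A rectangular tetradic uses two complementary pairs 60° apart: offsets 0°, 60°, 180°, 240°.
Among {36°, 96°, 276°}, 276° and 96° are a 180° pair.
The remaining hue 36° needs its own complement: 36 + 180 = 216°

216°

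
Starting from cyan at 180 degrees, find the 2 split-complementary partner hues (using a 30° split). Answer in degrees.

Split-complementary hues sit 30° either side of the complement.
Complement of 180 degrees: 180 + 180 = 360 → 360 − 360 = 0°
0 − 30 = -30 → -30 + 360 = 330°
0 + 30 = 30°

330° and 30°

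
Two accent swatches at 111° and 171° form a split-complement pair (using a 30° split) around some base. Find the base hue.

The accents sit 30° either side of the complement, so the complement is their short-arc midpoint on the wheel.
Short-arc midpoint of 111° and 171°: 141°.
Base is 180° from the complement: 141 − 180 = -39 → -39 + 360 = 321°

321°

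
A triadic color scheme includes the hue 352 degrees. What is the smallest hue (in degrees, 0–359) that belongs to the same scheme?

112°

A triad places three hues 120° apart.
The full set through 352° is {112°, 232°, 352°}.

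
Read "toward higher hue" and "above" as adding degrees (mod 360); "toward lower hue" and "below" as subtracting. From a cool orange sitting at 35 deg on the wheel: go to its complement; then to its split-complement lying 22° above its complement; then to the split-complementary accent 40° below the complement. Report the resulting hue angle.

197°

complement +180°: 35 + 180 = 215°
split-comp 22° ↑ +202°: 215 + 202 = 417 → 417 − 360 = 57°
split-comp 40° ↓ +140°: 57 + 140 = 197°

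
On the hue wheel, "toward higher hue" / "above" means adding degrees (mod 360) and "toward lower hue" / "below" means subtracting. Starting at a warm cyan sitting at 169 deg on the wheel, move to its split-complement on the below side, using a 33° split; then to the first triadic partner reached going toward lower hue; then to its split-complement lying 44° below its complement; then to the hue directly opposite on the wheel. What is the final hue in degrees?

split-comp 33° ↓ +147°: 169 + 147 = 316°
triadic ↓ −120°: 316 − 120 = 196°
split-comp 44° ↓ +136°: 196 + 136 = 332°
complement +180°: 332 + 180 = 512 → 512 − 360 = 152°

152°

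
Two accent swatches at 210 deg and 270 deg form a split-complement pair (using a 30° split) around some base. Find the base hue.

60°

The accents sit 30° either side of the complement, so the complement is their short-arc midpoint on the wheel.
Short-arc midpoint of 210° and 270°: 240°.
Base is 180° from the complement: 240 − 180 = 60°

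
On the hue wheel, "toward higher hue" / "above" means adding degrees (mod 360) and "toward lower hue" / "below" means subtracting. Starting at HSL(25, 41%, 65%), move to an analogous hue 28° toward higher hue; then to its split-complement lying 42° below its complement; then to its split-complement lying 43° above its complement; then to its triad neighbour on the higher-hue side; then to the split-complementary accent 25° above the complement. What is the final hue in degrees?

+28° (analog 28° ↑): 25 + 28 = 53°
+138° (split-comp 42° ↓): 53 + 138 = 191°
+223° (split-comp 43° ↑): 191 + 223 = 414 → 414 − 360 = 54°
+120° (triadic ↑): 54 + 120 = 174°
+205° (split-comp 25° ↑): 174 + 205 = 379 → 379 − 360 = 19°

19°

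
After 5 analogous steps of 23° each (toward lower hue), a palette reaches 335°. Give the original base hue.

5 steps of 23° (toward lower hue) give a net shift of −115°.
Start = end − shift: 335 + 115 = 450 → 450 − 360 = 90°

90°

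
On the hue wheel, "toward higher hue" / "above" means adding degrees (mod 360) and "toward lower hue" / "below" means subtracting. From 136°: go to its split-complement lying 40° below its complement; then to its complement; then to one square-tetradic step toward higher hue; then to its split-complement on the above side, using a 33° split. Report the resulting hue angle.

39°

+140° (split-comp 40° ↓): 136 + 140 = 276°
+180° (complement): 276 + 180 = 456 → 456 − 360 = 96°
+90° (square ↑): 96 + 90 = 186°
+213° (split-comp 33° ↑): 186 + 213 = 399 → 399 − 360 = 39°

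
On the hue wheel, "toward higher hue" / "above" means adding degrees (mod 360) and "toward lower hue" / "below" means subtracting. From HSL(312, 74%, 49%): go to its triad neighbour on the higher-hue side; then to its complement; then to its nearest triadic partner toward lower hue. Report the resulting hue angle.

312 + 120 = 432 → 432 − 360 = 72°   (triadic ↑)
72 + 180 = 252°   (complement)
252 − 120 = 132°   (triadic ↓)

132°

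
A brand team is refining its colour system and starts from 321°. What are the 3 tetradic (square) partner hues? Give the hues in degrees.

A square tetradic scheme places four hues every 90°.
321 + 90 = 411 → 411 − 360 = 51°
321 + 180 = 501 → 501 − 360 = 141°
321 + 270 = 591 → 591 − 360 = 231°

51°, 141° and 231°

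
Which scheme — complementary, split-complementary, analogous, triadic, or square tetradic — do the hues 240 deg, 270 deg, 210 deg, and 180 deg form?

analogous

Sort the hues: 180°, 210°, 240°, 270°.
Successive gaps around the wheel: 30°, 30°, 30°, 270°.
A run of hues at equal small steps (30°) with one large closing gap is an analogous group.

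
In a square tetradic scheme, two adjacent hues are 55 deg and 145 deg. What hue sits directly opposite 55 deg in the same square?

A square tetradic scheme places four hues 90° apart; opposite corners are 180° apart.
55 + 180 = 235°

235°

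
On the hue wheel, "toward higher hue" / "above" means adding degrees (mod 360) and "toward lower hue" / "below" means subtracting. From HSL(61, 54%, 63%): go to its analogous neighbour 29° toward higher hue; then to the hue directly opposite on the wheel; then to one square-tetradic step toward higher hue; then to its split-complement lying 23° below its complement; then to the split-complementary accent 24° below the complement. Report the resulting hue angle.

313°

analog 29° ↑ +29°: 61 + 29 = 90°
complement +180°: 90 + 180 = 270°
square ↑ +90°: 270 + 90 = 360 → 360 − 360 = 0°
split-comp 23° ↓ +157°: 0 + 157 = 157°
split-comp 24° ↓ +156°: 157 + 156 = 313°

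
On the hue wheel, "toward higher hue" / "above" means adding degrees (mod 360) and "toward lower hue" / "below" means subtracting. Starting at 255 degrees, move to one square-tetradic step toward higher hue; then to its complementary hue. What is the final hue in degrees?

255 + 90 = 345°   (square ↑)
345 + 180 = 525 → 525 − 360 = 165°   (complement)

165°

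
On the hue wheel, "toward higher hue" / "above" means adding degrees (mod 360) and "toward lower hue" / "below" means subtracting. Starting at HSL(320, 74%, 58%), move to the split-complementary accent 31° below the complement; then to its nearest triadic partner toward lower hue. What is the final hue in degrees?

349°

320 + 149 = 469 → 469 − 360 = 109°   (split-comp 31° ↓)
109 − 120 = -11 → -11 + 360 = 349°   (triadic ↓)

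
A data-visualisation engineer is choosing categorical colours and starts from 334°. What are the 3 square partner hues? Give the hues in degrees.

A square tetradic scheme places four hues every 90°.
334 + 90 = 424 → 424 − 360 = 64°
334 + 180 = 514 → 514 − 360 = 154°
334 + 270 = 604 → 604 − 360 = 244°

64°, 154°, and 244°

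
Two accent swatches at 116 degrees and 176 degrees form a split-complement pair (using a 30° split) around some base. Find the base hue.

326°

The accents sit 30° either side of the complement, so the complement is their short-arc midpoint on the wheel.
Short-arc midpoint of 116° and 176°: 146°.
Base is 180° from the complement: 146 − 180 = -34 → -34 + 360 = 326°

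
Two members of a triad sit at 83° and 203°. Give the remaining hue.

323°

A triad spaces three hues 120° apart.
The full set is {83°, 203°, 323°}.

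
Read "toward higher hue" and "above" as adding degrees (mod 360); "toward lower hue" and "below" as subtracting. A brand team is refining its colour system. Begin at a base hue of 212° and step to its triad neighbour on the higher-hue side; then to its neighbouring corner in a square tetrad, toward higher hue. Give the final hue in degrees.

triadic ↑ +120°: 212 + 120 = 332°
square ↑ +90°: 332 + 90 = 422 → 422 − 360 = 62°

62°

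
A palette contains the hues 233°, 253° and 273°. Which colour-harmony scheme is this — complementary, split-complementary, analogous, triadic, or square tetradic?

Sort the hues: 233°, 253°, 273°.
Successive gaps around the wheel: 20°, 20°, 320°.
A run of hues at equal small steps (20°) with one large closing gap is an analogous group.

analogous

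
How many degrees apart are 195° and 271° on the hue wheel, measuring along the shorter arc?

76°

|195 − 271| = 76.
76 ≤ 180, so the shorter arc is 76°.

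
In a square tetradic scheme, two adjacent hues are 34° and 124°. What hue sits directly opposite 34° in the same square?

214°

A square tetradic scheme places four hues 90° apart; opposite corners are 180° apart.
34 + 180 = 214°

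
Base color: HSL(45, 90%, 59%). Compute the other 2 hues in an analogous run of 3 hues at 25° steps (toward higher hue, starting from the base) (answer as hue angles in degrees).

Analogous hues sit every 25° along the wheel.
45 + 25 = 70°
45 + 50 = 95°

70° and 95°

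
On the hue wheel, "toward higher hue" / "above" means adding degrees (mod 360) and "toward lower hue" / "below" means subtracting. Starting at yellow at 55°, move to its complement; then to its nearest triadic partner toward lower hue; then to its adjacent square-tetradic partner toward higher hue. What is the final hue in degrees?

205°

complement +180°: 55 + 180 = 235°
triadic ↓ −120°: 235 − 120 = 115°
square ↑ +90°: 115 + 90 = 205°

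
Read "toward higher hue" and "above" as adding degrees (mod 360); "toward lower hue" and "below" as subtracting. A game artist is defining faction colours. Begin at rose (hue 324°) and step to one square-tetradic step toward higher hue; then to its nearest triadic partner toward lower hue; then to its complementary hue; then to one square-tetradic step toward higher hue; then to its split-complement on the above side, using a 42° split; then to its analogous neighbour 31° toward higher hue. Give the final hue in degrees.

+90° (square ↑): 324 + 90 = 414 → 414 − 360 = 54°
−120° (triadic ↓): 54 − 120 = -66 → -66 + 360 = 294°
+180° (complement): 294 + 180 = 474 → 474 − 360 = 114°
+90° (square ↑): 114 + 90 = 204°
+222° (split-comp 42° ↑): 204 + 222 = 426 → 426 − 360 = 66°
+31° (analog 31° ↑): 66 + 31 = 97°

97°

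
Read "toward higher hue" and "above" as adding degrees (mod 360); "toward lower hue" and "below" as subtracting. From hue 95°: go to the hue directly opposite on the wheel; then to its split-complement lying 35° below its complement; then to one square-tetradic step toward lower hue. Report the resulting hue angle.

complement +180°: 95 + 180 = 275°
split-comp 35° ↓ +145°: 275 + 145 = 420 → 420 − 360 = 60°
square ↓ −90°: 60 − 90 = -30 → -30 + 360 = 330°

330°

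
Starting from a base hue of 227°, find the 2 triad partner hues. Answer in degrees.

A triad places three hues 120° apart.
227 + 120 = 347°
227 + 240 = 467 → 467 − 360 = 107°

347° and 107°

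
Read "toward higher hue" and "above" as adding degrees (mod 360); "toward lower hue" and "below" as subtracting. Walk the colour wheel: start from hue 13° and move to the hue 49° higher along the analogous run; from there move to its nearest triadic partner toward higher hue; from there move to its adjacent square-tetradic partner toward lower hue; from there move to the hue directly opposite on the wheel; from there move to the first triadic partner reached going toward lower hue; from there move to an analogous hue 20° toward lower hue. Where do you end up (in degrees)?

13 + 49 = 62°   (analog 49° ↑)
62 + 120 = 182°   (triadic ↑)
182 − 90 = 92°   (square ↓)
92 + 180 = 272°   (complement)
272 − 120 = 152°   (triadic ↓)
152 − 20 = 132°   (analog 20° ↓)

132°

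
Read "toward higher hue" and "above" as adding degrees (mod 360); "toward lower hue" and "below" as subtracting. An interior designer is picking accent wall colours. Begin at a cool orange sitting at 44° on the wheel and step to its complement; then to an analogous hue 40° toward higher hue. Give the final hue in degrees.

264°

+180° (complement): 44 + 180 = 224°
+40° (analog 40° ↑): 224 + 40 = 264°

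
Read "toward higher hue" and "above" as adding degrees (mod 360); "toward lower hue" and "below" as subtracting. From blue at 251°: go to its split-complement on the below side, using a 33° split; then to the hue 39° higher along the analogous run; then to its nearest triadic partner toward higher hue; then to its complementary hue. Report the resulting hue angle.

split-comp 33° ↓ +147°: 251 + 147 = 398 → 398 − 360 = 38°
analog 39° ↑ +39°: 38 + 39 = 77°
triadic ↑ +120°: 77 + 120 = 197°
complement +180°: 197 + 180 = 377 → 377 − 360 = 17°

17°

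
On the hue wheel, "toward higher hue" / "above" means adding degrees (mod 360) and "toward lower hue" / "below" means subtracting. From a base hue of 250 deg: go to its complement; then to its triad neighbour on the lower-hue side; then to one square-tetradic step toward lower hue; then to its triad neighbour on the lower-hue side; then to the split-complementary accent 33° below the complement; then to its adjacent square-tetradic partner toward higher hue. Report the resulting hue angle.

+180° (complement): 250 + 180 = 430 → 430 − 360 = 70°
−120° (triadic ↓): 70 − 120 = -50 → -50 + 360 = 310°
−90° (square ↓): 310 − 90 = 220°
−120° (triadic ↓): 220 − 120 = 100°
+147° (split-comp 33° ↓): 100 + 147 = 247°
+90° (square ↑): 247 + 90 = 337°

337°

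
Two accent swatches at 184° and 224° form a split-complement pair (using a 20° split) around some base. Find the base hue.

The accents sit 20° either side of the complement, so the complement is their short-arc midpoint on the wheel.
Short-arc midpoint of 184° and 224°: 204°.
Base is 180° from the complement: 204 − 180 = 24°

24°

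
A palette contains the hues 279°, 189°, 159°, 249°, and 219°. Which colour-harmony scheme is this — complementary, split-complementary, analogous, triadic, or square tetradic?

analogous

Sort the hues: 159°, 189°, 219°, 249°, 279°.
Successive gaps around the wheel: 30°, 30°, 30°, 30°, 240°.
A run of hues at equal small steps (30°) with one large closing gap is an analogous group.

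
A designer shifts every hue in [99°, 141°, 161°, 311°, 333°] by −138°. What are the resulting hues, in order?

99 − 138 = -39 → -39 + 360 = 321°
141 − 138 = 3°
161 − 138 = 23°
311 − 138 = 173°
333 − 138 = 195°

321°, 3°, 23°, 173°, 195°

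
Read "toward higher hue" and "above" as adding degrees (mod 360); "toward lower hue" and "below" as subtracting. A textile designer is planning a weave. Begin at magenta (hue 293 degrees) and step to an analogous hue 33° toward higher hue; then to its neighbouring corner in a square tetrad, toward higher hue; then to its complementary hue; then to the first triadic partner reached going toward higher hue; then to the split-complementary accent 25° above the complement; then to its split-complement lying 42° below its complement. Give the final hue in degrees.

+33° (analog 33° ↑): 293 + 33 = 326°
+90° (square ↑): 326 + 90 = 416 → 416 − 360 = 56°
+180° (complement): 56 + 180 = 236°
+120° (triadic ↑): 236 + 120 = 356°
+205° (split-comp 25° ↑): 356 + 205 = 561 → 561 − 360 = 201°
+138° (split-comp 42° ↓): 201 + 138 = 339°

339°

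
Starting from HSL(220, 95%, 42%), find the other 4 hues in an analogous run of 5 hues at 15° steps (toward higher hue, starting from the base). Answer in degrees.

235°, 250°, 265°, and 280°

Analogous hues sit every 15° along the wheel.
220 + 15 = 235°
220 + 30 = 250°
220 + 45 = 265°
220 + 60 = 280°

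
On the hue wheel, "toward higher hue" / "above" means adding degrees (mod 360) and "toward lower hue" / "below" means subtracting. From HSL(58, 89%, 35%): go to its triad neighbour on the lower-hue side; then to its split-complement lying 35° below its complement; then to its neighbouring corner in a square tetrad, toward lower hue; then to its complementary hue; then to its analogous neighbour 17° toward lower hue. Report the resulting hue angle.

156°

58 − 120 = -62 → -62 + 360 = 298°   (triadic ↓)
298 + 145 = 443 → 443 − 360 = 83°   (split-comp 35° ↓)
83 − 90 = -7 → -7 + 360 = 353°   (square ↓)
353 + 180 = 533 → 533 − 360 = 173°   (complement)
173 − 17 = 156°   (analog 17° ↓)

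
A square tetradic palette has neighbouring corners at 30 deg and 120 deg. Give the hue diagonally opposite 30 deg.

A square tetradic scheme places four hues 90° apart; opposite corners are 180° apart.
30 + 180 = 210°

210°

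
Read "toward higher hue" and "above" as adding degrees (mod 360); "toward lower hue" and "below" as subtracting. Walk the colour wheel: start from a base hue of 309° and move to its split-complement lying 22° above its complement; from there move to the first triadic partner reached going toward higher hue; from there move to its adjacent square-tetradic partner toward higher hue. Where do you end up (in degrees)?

309 + 202 = 511 → 511 − 360 = 151°   (split-comp 22° ↑)
151 + 120 = 271°   (triadic ↑)
271 + 90 = 361 → 361 − 360 = 1°   (square ↑)

1°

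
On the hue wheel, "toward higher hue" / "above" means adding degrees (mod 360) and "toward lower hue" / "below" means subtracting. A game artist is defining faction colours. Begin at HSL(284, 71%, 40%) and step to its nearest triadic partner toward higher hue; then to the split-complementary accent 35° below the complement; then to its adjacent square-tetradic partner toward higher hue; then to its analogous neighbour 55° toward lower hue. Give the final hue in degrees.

224°

+120° (triadic ↑): 284 + 120 = 404 → 404 − 360 = 44°
+145° (split-comp 35° ↓): 44 + 145 = 189°
+90° (square ↑): 189 + 90 = 279°
−55° (analog 55° ↓): 279 − 55 = 224°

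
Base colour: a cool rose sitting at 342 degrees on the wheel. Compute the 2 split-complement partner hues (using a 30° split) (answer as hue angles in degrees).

132° and 192°

Split-complementary hues sit 30° either side of the complement.
Complement of 342 degrees: 342 + 180 = 522 → 522 − 360 = 162°
162 − 30 = 132°
162 + 30 = 192°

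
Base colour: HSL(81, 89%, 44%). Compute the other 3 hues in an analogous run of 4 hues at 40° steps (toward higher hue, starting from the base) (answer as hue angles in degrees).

Analogous hues sit every 40° along the wheel.
81 + 40 = 121°
81 + 80 = 161°
81 + 120 = 201°

121°, 161°, 201°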